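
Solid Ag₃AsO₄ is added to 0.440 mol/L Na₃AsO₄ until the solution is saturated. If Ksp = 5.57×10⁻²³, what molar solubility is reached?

1.67×10⁻⁸ M

Ag₃AsO₄(s) ⇌ 3 Ag⁺(aq) + AsO₄³⁻(aq)
With AsO₄³⁻ already at 0.440 mol/L and s small, take [AsO₄³⁻] ≈ 0.440 mol/L and [Ag⁺] = 3s.
Ksp = [Ag⁺]^3[AsO₄³⁻] = (3s)^3(0.440)
(3s)^3 = 5.57×10⁻²³ / (0.440) = 1.27×10⁻²²
s = 1.67×10⁻⁸ mol/L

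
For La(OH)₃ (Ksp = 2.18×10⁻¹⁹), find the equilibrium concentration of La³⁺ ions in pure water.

9.48×10⁻⁶ M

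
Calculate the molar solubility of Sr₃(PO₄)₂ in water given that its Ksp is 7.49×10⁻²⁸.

1.47×10⁻⁶ M

Sr₃(PO₄)₂(s) ⇌ 3 Sr²⁺(aq) + 2 PO₄³⁻(aq)
Call the molar solubility s, so that [Sr²⁺] = 3s and [PO₄³⁻] = 2s.
Ksp = [Sr²⁺]^3[PO₄³⁻]^2 = (3s)^3 · (2s)^2 = 108s^5
108s^5 = 7.49×10⁻²⁸  ⇒  s^5 = 6.94×10⁻³⁰
s = (6.94×10⁻³⁰)^(1/5) = 1.47×10⁻⁶ mol/L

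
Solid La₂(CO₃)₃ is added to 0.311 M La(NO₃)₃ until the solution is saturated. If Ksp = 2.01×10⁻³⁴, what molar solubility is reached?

4.25×10⁻¹² M

La₂(CO₃)₃(s) ⇌ 2 La³⁺(aq) + 3 CO₃²⁻(aq)
Let s be the solubility of La₂(CO₃)₃ here. The common ion gives [La³⁺] ≈ 0.311 M, and [CO₃²⁻] = 3s.
Ksp = [La³⁺]^2[CO₃²⁻]^3 = (0.311)^2(3s)^3
(3s)^3 = 2.01×10⁻³⁴ / (0.311)^2 = 2.08×10⁻³³
s = 4.25×10⁻¹² M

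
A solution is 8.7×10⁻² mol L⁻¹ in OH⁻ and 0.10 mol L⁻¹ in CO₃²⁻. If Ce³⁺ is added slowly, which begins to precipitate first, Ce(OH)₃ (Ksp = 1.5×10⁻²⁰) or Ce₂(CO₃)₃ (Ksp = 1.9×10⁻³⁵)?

Ce(OH)₃

Precipitation begins when Q = Ksp.
For Ce(OH)₃: [Ce³⁺] = (Ksp/[OH⁻]^3) = 2.3×10⁻¹⁷ mol L⁻¹
For Ce₂(CO₃)₃: [Ce³⁺] = (Ksp/[CO₃²⁻]^3)^(1/2) = 1.4×10⁻¹⁶ mol L⁻¹
Since Ce(OH)₃ needs less Ce³⁺ to reach saturation, it precipitates first.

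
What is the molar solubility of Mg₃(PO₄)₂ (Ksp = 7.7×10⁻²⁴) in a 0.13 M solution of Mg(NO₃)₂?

Mg₃(PO₄)₂(s) ⇌ 3 Mg²⁺(aq) + 2 PO₄³⁻(aq)
Let s be the solubility of Mg₃(PO₄)₂ here. The common ion gives [Mg²⁺] ≈ 0.13 M, and [PO₄³⁻] = 2s.
Ksp = [Mg²⁺]^3[PO₄³⁻]^2 = (0.13)^3(2s)^2
(2s)^2 = 7.7×10⁻²⁴ / (0.13)^3 = 3.5×10⁻²¹
s = 3.0×10⁻¹¹ M

3.0×10⁻¹¹ M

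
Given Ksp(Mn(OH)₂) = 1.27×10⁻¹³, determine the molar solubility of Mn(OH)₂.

3.17×10⁻⁵ M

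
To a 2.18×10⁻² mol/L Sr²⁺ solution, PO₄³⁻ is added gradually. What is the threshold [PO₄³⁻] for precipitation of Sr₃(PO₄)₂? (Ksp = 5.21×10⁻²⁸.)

7.09×10⁻¹² M

Precipitation of each salt begins when its ion product equals Ksp.
Sr₃(PO₄)₂(s) ⇌ 3 Sr²⁺(aq) + 2 PO₄³⁻(aq)
Ksp = [Sr²⁺]^3[PO₄³⁻]^2 = [PO₄³⁻]^2(2.18×10⁻²)^3
[PO₄³⁻]^2 = 5.21×10⁻²⁸ / (2.18×10⁻²)^3 = 5.03×10⁻²³
[PO₄³⁻] = 7.09×10⁻¹² mol/L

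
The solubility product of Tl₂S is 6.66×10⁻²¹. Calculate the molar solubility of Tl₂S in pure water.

1.19×10⁻⁷ M

Tl₂S(s) ⇌ 2 Tl⁺(aq) + S²⁻(aq)
Let s be the molar solubility. Then [Tl⁺] = 2s and [S²⁻] = s.
Ksp = [Tl⁺]^2[S²⁻] = (2s)^2 · s = 4s^3
4s^3 = 6.66×10⁻²¹  ⇒  s^3 = 1.67×10⁻²¹
Taking the 3rd root, s = 1.19×10⁻⁷ mol/L.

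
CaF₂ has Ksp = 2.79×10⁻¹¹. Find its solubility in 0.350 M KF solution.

CaF₂(s) ⇌ Ca²⁺(aq) + 2 F⁻(aq)
The solution already contains F⁻ at 0.350 M. Let s be the molar solubility of CaF₂.
[F⁻] ≈ 0.350 M (common ion dominates); [Ca²⁺] = s.
Ksp = [Ca²⁺][F⁻]^2 = s(0.350)^2
s = 2.79×10⁻¹¹ / (0.350)^2 = 2.28×10⁻¹⁰
s = 2.28×10⁻¹⁰ M

2.28×10⁻¹⁰ M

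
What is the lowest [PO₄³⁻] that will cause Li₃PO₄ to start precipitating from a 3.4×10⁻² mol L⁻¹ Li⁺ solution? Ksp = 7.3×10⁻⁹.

1.9×10⁻⁴ M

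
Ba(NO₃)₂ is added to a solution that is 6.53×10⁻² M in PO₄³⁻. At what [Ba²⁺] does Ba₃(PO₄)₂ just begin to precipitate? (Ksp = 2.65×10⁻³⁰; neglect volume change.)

Precipitation of each salt begins when its ion product equals Ksp.
Ba₃(PO₄)₂(s) ⇌ 3 Ba²⁺(aq) + 2 PO₄³⁻(aq)
Ksp = [Ba²⁺]^3[PO₄³⁻]^2 = [Ba²⁺]^3(6.53×10⁻²)^2
[Ba²⁺]^3 = 2.65×10⁻³⁰ / (6.53×10⁻²)^2 = 6.21×10⁻²⁸
[Ba²⁺] = 8.53×10⁻¹⁰ M

8.53×10⁻¹⁰ M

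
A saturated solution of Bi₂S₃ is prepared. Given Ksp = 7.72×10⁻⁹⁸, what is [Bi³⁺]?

Bi₂S₃(s) ⇌ 2 Bi³⁺(aq) + 3 S²⁻(aq)
Let s be the molar solubility. Then [Bi³⁺] = 2s and [S²⁻] = 3s.
Ksp = [Bi³⁺]^2[S²⁻]^3 = (2s)^2 · (3s)^3 = 108s^5 = 7.72×10⁻⁹⁸
s = 1.48×10⁻²⁰ M
[Bi³⁺] = 2s = 2.96×10⁻²⁰ M

2.96×10⁻²⁰ M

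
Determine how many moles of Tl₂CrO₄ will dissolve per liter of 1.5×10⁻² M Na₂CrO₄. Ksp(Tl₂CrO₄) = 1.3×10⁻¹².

4.7×10⁻⁶ M

Tl₂CrO₄(s) ⇌ 2 Tl⁺(aq) + CrO₄²⁻(aq)
Let s be the solubility of Tl₂CrO₄ here. The common ion gives [CrO₄²⁻] ≈ 1.5×10⁻² M, and [Tl⁺] = 2s.
Ksp = [Tl⁺]^2[CrO₄²⁻] = (2s)^2(1.5×10⁻²)
(2s)^2 = 1.3×10⁻¹² / (1.5×10⁻²) = 8.7×10⁻¹¹
s = 4.7×10⁻⁶ M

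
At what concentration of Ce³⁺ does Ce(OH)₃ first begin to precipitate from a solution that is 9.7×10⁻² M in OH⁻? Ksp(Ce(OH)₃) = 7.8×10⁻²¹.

Each salt precipitates once Q = Ksp for that salt.
Ce(OH)₃(s) ⇌ Ce³⁺(aq) + 3 OH⁻(aq)
Ksp = [Ce³⁺][OH⁻]^3 = [Ce³⁺](9.7×10⁻²)^3
[Ce³⁺] = 7.8×10⁻²¹ / (9.7×10⁻²)^3 = 8.5×10⁻¹⁸
[Ce³⁺] = 8.5×10⁻¹⁸ M

8.5×10⁻¹⁸ M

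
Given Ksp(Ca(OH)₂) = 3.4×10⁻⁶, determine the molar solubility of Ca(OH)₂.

9.5×10⁻³ M

Ca(OH)₂(s) ⇌ Ca²⁺(aq) + 2 OH⁻(aq)
Call the molar solubility s, so that [Ca²⁺] = s and [OH⁻] = 2s.
Ksp = [Ca²⁺][OH⁻]^2 = s · (2s)^2 = 4s^3
4s^3 = 3.4×10⁻⁶  ⇒  s^3 = 8.5×10⁻⁷
s = 9.5×10⁻³ mol L⁻¹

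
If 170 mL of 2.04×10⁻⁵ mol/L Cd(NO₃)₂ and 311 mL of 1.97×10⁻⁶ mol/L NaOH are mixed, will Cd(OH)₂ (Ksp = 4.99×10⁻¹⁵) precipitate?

No

The combined volume is 481 mL.
[Cd²⁺] = (2.04×10⁻⁵)(170)/481 = 7.21×10⁻⁶ mol/L
[OH⁻] = (1.97×10⁻⁶)(311)/481 = 1.27×10⁻⁶ mol/L
Q = [Cd²⁺][OH⁻]^2 = 1.17×10⁻¹⁷
Q = 1.17×10⁻¹⁷ < Ksp = 4.99×10⁻¹⁵, so the solution is unsaturated and no precipitate forms.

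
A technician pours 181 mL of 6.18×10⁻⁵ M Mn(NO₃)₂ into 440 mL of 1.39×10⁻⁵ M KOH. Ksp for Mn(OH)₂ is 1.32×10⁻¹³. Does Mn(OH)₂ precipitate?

No

After mixing, V = 181 mL + 440 mL = 621 mL.
[Mn²⁺] = (6.18×10⁻⁵)(181)/621 = 1.80×10⁻⁵ M
[OH⁻] = (1.39×10⁻⁵)(440)/621 = 9.85×10⁻⁶ M
Q = [Mn²⁺][OH⁻]^2 = 1.75×10⁻¹⁵
Q < Ksp (1.75×10⁻¹⁵ vs 1.32×10⁻¹³); the solution remains unsaturated and no precipitate forms.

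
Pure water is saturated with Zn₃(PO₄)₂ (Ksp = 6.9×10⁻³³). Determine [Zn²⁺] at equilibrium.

Zn₃(PO₄)₂(s) ⇌ 3 Zn²⁺(aq) + 2 PO₄³⁻(aq)
For each mole of Zn₃(PO₄)₂ that dissolves per liter, [Zn²⁺] = 3s and [PO₄³⁻] = 2s; let s denote this solubility.
Ksp = [Zn²⁺]^3[PO₄³⁻]^2 = (3s)^3 · (2s)^2 = 108s^5 = 6.9×10⁻³³
s = 1.4×10⁻⁷ M
[Zn²⁺] = 3s = 4.3×10⁻⁷ M

4.3×10⁻⁷ M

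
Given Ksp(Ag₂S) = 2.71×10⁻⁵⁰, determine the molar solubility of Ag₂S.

Ag₂S(s) ⇌ 2 Ag⁺(aq) + S²⁻(aq)
With molar solubility s: [Ag⁺] = 2s, [S²⁻] = s.
Ksp = [Ag⁺]^2[S²⁻] = (2s)^2 · s = 4s^3
4s^3 = 2.71×10⁻⁵⁰  ⇒  s^3 = 6.78×10⁻⁵¹
s = 1.89×10⁻¹⁷ mol L⁻¹

1.89×10⁻¹⁷ M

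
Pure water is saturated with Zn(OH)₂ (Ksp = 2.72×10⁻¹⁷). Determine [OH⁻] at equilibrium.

3.79×10⁻⁶ M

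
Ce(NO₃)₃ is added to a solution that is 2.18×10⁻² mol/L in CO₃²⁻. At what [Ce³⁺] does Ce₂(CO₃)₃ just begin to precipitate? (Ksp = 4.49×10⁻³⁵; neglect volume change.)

Precipitation begins when Q = Ksp.
Ce₂(CO₃)₃(s) ⇌ 2 Ce³⁺(aq) + 3 CO₃²⁻(aq)
Ksp = [Ce³⁺]^2[CO₃²⁻]^3 = [Ce³⁺]^2(2.18×10⁻²)^3
[Ce³⁺]^2 = 4.49×10⁻³⁵ / (2.18×10⁻²)^3 = 4.33×10⁻³⁰
[Ce³⁺] = 2.08×10⁻¹⁵ mol/L

2.08×10⁻¹⁵ M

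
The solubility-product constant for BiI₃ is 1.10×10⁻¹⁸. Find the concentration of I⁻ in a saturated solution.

BiI₃(s) ⇌ Bi³⁺(aq) + 3 I⁻(aq)
If s mol/L of BiI₃ dissolves, [Bi³⁺] = s and [I⁻] = 3s.
Ksp = [Bi³⁺][I⁻]^3 = s · (3s)^3 = 27s^4 = 1.10×10⁻¹⁸
s = 1.42×10⁻⁵ mol/L
[I⁻] = 3s = 4.26×10⁻⁵ mol/L

4.26×10⁻⁵ M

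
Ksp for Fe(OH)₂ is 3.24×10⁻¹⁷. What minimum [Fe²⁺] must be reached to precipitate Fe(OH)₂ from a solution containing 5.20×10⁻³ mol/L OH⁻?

1.20×10⁻¹² M

The threshold for precipitation is Q = Ksp.
Fe(OH)₂(s) ⇌ Fe²⁺(aq) + 2 OH⁻(aq)
Ksp = [Fe²⁺][OH⁻]^2 = [Fe²⁺](5.20×10⁻³)^2
[Fe²⁺] = 3.24×10⁻¹⁷ / (5.20×10⁻³)^2 = 1.20×10⁻¹²
[Fe²⁺] = 1.20×10⁻¹² mol/L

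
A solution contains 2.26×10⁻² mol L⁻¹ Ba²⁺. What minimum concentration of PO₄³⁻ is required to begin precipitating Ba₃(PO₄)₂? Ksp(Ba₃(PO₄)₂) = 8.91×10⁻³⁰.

8.79×10⁻¹³ M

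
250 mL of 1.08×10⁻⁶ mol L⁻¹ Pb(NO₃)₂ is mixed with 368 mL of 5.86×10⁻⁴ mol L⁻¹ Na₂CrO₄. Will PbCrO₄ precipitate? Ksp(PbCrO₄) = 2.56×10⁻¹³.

Yes

Total volume after mixing = 250 + 368 = 618 mL.
[Pb²⁺] = (1.08×10⁻⁶)(250)/618 = 4.37×10⁻⁷ mol L⁻¹
[CrO₄²⁻] = (5.86×10⁻⁴)(368)/618 = 3.49×10⁻⁴ mol L⁻¹
Q = [Pb²⁺][CrO₄²⁻] = 1.52×10⁻¹⁰
Q = 1.52×10⁻¹⁰ > Ksp = 2.56×10⁻¹³, so the solution is supersaturated and PbCrO₄ precipitates.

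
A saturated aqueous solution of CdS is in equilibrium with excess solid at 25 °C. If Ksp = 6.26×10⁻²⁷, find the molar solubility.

7.91×10⁻¹⁴ M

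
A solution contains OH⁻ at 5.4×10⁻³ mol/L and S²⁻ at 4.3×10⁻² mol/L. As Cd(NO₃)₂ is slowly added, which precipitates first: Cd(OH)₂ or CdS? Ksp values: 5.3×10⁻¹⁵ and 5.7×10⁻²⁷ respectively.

CdS

A salt starts to precipitate once the ion product Q reaches its Ksp.
For Cd(OH)₂: [Cd²⁺] = (Ksp/[OH⁻]^2) = 1.8×10⁻¹⁰ mol/L
For CdS: [Cd²⁺] = (Ksp/[S²⁻]) = 1.3×10⁻²⁵ mol/L
CdS requires the lower [Cd²⁺], so it precipitates first.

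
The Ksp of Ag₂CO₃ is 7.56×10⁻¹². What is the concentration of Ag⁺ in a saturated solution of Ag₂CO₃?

2.47×10⁻⁴ M

Ag₂CO₃(s) ⇌ 2 Ag⁺(aq) + CO₃²⁻(aq)
With molar solubility s: [Ag⁺] = 2s, [CO₃²⁻] = s.
Ksp = [Ag⁺]^2[CO₃²⁻] = (2s)^2 · s = 4s^3 = 7.56×10⁻¹²
s = 1.24×10⁻⁴ mol/L
[Ag⁺] = 2s = 2.47×10⁻⁴ mol/L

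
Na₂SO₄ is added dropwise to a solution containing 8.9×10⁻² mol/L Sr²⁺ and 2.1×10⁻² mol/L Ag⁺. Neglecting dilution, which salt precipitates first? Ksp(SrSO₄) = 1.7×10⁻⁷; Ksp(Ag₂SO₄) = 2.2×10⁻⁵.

SrSO₄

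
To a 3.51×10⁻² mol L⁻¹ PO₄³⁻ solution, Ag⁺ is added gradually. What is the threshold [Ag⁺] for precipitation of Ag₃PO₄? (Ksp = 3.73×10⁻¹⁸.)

4.74×10⁻⁶ M

Precipitation begins when Q = Ksp.
Ag₃PO₄(s) ⇌ 3 Ag⁺(aq) + PO₄³⁻(aq)
Ksp = [Ag⁺]^3[PO₄³⁻] = [Ag⁺]^3(3.51×10⁻²)
[Ag⁺]^3 = 3.73×10⁻¹⁸ / (3.51×10⁻²) = 1.06×10⁻¹⁶
[Ag⁺] = 4.74×10⁻⁶ mol L⁻¹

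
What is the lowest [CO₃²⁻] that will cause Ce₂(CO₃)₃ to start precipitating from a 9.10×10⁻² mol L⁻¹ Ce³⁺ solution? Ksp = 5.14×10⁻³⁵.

Each salt precipitates once Q = Ksp for that salt.
Ce₂(CO₃)₃(s) ⇌ 2 Ce³⁺(aq) + 3 CO₃²⁻(aq)
Ksp = [Ce³⁺]^2[CO₃²⁻]^3 = [CO₃²⁻]^3(9.10×10⁻²)^2
[CO₃²⁻]^3 = 5.14×10⁻³⁵ / (9.10×10⁻²)^2 = 6.21×10⁻³³
[CO₃²⁻] = 1.84×10⁻¹¹ mol L⁻¹

1.84×10⁻¹¹ M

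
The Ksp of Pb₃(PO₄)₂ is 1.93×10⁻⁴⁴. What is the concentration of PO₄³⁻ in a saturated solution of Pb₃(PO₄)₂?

1.42×10⁻⁹ M

Pb₃(PO₄)₂(s) ⇌ 3 Pb²⁺(aq) + 2 PO₄³⁻(aq)
With molar solubility s: [Pb²⁺] = 3s, [PO₄³⁻] = 2s.
Ksp = [Pb²⁺]^3[PO₄³⁻]^2 = (3s)^3 · (2s)^2 = 108s^5 = 1.93×10⁻⁴⁴
s = 7.09×10⁻¹⁰ mol/L
[PO₄³⁻] = 2s = 1.42×10⁻⁹ mol/L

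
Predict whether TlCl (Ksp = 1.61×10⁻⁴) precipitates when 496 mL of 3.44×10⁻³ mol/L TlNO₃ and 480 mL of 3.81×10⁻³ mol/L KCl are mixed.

No

Total volume after mixing = 496 + 480 = 976 mL.
[Tl⁺] = (3.44×10⁻³)(496)/976 = 1.75×10⁻³ mol/L
[Cl⁻] = (3.81×10⁻³)(480)/976 = 1.87×10⁻³ mol/L
Q = [Tl⁺][Cl⁻] = 3.28×10⁻⁶
Since Q (3.28×10⁻⁶) is less than Ksp (1.61×10⁻⁴), no TlCl precipitates.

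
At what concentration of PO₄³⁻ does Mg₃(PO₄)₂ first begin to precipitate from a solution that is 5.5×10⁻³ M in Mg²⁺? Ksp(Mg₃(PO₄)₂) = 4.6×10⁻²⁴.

5.3×10⁻⁹ M

Each salt precipitates once Q = Ksp for that salt.
Mg₃(PO₄)₂(s) ⇌ 3 Mg²⁺(aq) + 2 PO₄³⁻(aq)
Ksp = [Mg²⁺]^3[PO₄³⁻]^2 = [PO₄³⁻]^2(5.5×10⁻³)^3
[PO₄³⁻]^2 = 4.6×10⁻²⁴ / (5.5×10⁻³)^3 = 2.8×10⁻¹⁷
[PO₄³⁻] = 5.3×10⁻⁹ M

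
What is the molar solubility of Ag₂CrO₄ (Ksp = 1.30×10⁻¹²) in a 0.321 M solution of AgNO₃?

Ag₂CrO₄(s) ⇌ 2 Ag⁺(aq) + CrO₄²⁻(aq)
The solution already contains Ag⁺ at 0.321 M. Let s be the molar solubility of Ag₂CrO₄.
[Ag⁺] ≈ 0.321 M (common ion dominates); [CrO₄²⁻] = s.
Ksp = [Ag⁺]^2[CrO₄²⁻] = (0.321)^2s
s = 1.30×10⁻¹² / (0.321)^2 = 1.26×10⁻¹¹
s = 1.26×10⁻¹¹ M

1.26×10⁻¹¹ M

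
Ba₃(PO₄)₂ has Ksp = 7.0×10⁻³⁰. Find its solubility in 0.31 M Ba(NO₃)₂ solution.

Ba₃(PO₄)₂(s) ⇌ 3 Ba²⁺(aq) + 2 PO₄³⁻(aq)
Ba²⁺ is already present at 0.31 M. If s mol/L of Ba₃(PO₄)₂ dissolves, [PO₄³⁻] = 2s while [Ba²⁺] ≈ 0.31 M.
Ksp = [Ba²⁺]^3[PO₄³⁻]^2 = (0.31)^3(2s)^2
(2s)^2 = 7.0×10⁻³⁰ / (0.31)^3 = 2.3×10⁻²⁸
s = 7.7×10⁻¹⁵ M

7.7×10⁻¹⁵ M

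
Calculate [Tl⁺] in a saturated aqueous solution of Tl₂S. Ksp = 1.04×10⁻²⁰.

Tl₂S(s) ⇌ 2 Tl⁺(aq) + S²⁻(aq)
With molar solubility s: [Tl⁺] = 2s, [S²⁻] = s.
Ksp = [Tl⁺]^2[S²⁻] = (2s)^2 · s = 4s^3 = 1.04×10⁻²⁰
s = 1.38×10⁻⁷ M
[Tl⁺] = 2s = 2.75×10⁻⁷ M

2.75×10⁻⁷ M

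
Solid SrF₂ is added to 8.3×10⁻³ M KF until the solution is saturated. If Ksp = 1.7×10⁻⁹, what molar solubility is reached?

SrF₂(s) ⇌ Sr²⁺(aq) + 2 F⁻(aq)
F⁻ is already present at 8.3×10⁻³ M. If s mol/L of SrF₂ dissolves, [Sr²⁺] = s while [F⁻] ≈ 8.3×10⁻³ M.
Ksp = [Sr²⁺][F⁻]^2 = s(8.3×10⁻³)^2
s = 1.7×10⁻⁹ / (8.3×10⁻³)^2 = 2.5×10⁻⁵
s = 2.5×10⁻⁵ M

2.5×10⁻⁵ M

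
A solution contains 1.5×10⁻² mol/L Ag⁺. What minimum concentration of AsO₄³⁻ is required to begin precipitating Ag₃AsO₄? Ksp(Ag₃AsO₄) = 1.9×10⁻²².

A salt starts to precipitate once the ion product Q reaches its Ksp.
Ag₃AsO₄(s) ⇌ 3 Ag⁺(aq) + AsO₄³⁻(aq)
Ksp = [Ag⁺]^3[AsO₄³⁻] = [AsO₄³⁻](1.5×10⁻²)^3
[AsO₄³⁻] = 1.9×10⁻²² / (1.5×10⁻²)^3 = 5.6×10⁻¹⁷
[AsO₄³⁻] = 5.6×10⁻¹⁷ mol/L

5.6×10⁻¹⁷ M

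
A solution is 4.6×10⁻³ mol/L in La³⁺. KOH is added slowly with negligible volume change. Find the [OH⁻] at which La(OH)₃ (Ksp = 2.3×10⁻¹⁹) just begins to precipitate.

3.7×10⁻⁶ M

The threshold for precipitation is Q = Ksp.
La(OH)₃(s) ⇌ La³⁺(aq) + 3 OH⁻(aq)
Ksp = [La³⁺][OH⁻]^3 = [OH⁻]^3(4.6×10⁻³)
[OH⁻]^3 = 2.3×10⁻¹⁹ / (4.6×10⁻³) = 5.0×10⁻¹⁷
[OH⁻] = 3.7×10⁻⁶ mol/L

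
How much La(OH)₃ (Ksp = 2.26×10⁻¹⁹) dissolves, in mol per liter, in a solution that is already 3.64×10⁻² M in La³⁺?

6.13×10⁻⁷ M

La(OH)₃(s) ⇌ La³⁺(aq) + 3 OH⁻(aq)
Let s be the solubility of La(OH)₃ here. The common ion gives [La³⁺] ≈ 3.64×10⁻² M, and [OH⁻] = 3s.
Ksp = [La³⁺][OH⁻]^3 = (3.64×10⁻²)(3s)^3
(3s)^3 = 2.26×10⁻¹⁹ / (3.64×10⁻²) = 6.21×10⁻¹⁸
s = 6.13×10⁻⁷ M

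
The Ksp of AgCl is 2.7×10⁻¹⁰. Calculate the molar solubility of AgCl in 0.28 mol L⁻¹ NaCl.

9.6×10⁻¹⁰ M

AgCl(s) ⇌ Ag⁺(aq) + Cl⁻(aq)
Cl⁻ is already present at 0.28 mol L⁻¹. If s mol/L of AgCl dissolves, [Ag⁺] = s while [Cl⁻] ≈ 0.28 mol L⁻¹.
Ksp = [Ag⁺][Cl⁻] = s(0.28)
s = 2.7×10⁻¹⁰ / (0.28) = 9.6×10⁻¹⁰
s = 9.6×10⁻¹⁰ mol L⁻¹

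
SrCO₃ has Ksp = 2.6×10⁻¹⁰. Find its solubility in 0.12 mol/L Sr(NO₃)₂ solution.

SrCO₃(s) ⇌ Sr²⁺(aq) + CO₃²⁻(aq)
With Sr²⁺ already at 0.12 mol/L and s small, take [Sr²⁺] ≈ 0.12 mol/L and [CO₃²⁻] = s.
Ksp = [Sr²⁺][CO₃²⁻] = (0.12)s
s = 2.6×10⁻¹⁰ / (0.12) = 2.2×10⁻⁹
s = 2.2×10⁻⁹ mol/L

2.2×10⁻⁹ M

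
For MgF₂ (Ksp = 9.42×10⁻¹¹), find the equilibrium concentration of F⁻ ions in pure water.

5.73×10⁻⁴ M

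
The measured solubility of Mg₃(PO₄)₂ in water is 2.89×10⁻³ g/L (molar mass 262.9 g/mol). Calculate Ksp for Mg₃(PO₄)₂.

Ksp = 1.73×10⁻²³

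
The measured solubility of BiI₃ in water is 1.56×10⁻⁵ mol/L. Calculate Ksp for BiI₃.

Ksp = 1.60×10⁻¹⁸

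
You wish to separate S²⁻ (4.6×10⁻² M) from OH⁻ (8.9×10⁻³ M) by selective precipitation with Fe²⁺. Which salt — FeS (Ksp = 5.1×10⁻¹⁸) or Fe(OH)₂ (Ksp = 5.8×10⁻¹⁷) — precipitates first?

Precipitation begins when Q = Ksp.
For FeS: [Fe²⁺] = (Ksp/[S²⁻]) = 1.1×10⁻¹⁶ M
For Fe(OH)₂: [Fe²⁺] = (Ksp/[OH⁻]^2) = 7.3×10⁻¹³ M
The smaller threshold [Fe²⁺] is reached first, so FeS precipitates first.

FeS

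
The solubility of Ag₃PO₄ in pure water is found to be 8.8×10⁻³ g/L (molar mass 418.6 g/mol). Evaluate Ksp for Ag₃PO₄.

s = (8.8×10⁻³ g L⁻¹)/(418.6 g mol⁻¹) = 2.102×10⁻⁵ M
Ag₃PO₄(s) ⇌ 3 Ag⁺(aq) + PO₄³⁻(aq)
For each mole of Ag₃PO₄ that dissolves per liter, [Ag⁺] = 3s and [PO₄³⁻] = s; let s denote this solubility.
Ksp = [Ag⁺]^3[PO₄³⁻] = (3s)^3 · s = 27s^4
Ksp = 27 × (2.102×10⁻⁵)^4 = 5.3×10⁻¹⁸

Ksp = 5.3×10⁻¹⁸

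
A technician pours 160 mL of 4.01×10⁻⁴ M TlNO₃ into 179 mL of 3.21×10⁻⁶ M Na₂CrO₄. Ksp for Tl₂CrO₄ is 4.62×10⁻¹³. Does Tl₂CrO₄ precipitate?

No

Total volume after mixing = 160 + 179 = 339 mL.
[Tl⁺] = (4.01×10⁻⁴)(160)/339 = 1.89×10⁻⁴ M
[CrO₄²⁻] = (3.21×10⁻⁶)(179)/339 = 1.69×10⁻⁶ M
Q = [Tl⁺]^2[CrO₄²⁻] = 6.07×10⁻¹⁴
Since Q (6.07×10⁻¹⁴) is less than Ksp (4.62×10⁻¹³), no Tl₂CrO₄ precipitates.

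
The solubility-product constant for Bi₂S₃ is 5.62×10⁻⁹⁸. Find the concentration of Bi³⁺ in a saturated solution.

Bi₂S₃(s) ⇌ 2 Bi³⁺(aq) + 3 S²⁻(aq)
If s mol/L of Bi₂S₃ dissolves, [Bi³⁺] = 2s and [S²⁻] = 3s.
Ksp = [Bi³⁺]^2[S²⁻]^3 = (2s)^2 · (3s)^3 = 108s^5 = 5.62×10⁻⁹⁸
s = 1.39×10⁻²⁰ mol/L
[Bi³⁺] = 2s = 2.78×10⁻²⁰ mol/L

2.78×10⁻²⁰ M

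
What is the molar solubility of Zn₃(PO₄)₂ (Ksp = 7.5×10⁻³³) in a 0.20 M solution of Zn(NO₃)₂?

4.8×10⁻¹⁶ M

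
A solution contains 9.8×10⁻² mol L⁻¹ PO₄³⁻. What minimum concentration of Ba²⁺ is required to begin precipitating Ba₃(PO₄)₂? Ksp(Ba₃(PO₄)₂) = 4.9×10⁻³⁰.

8.0×10⁻¹⁰ M

A salt starts to precipitate once the ion product Q reaches its Ksp.
Ba₃(PO₄)₂(s) ⇌ 3 Ba²⁺(aq) + 2 PO₄³⁻(aq)
Ksp = [Ba²⁺]^3[PO₄³⁻]^2 = [Ba²⁺]^3(9.8×10⁻²)^2
[Ba²⁺]^3 = 4.9×10⁻³⁰ / (9.8×10⁻²)^2 = 5.1×10⁻²⁸
[Ba²⁺] = 8.0×10⁻¹⁰ mol L⁻¹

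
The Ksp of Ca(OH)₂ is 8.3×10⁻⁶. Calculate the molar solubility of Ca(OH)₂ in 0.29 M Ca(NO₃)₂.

2.7×10⁻³ M

Ca(OH)₂(s) ⇌ Ca²⁺(aq) + 2 OH⁻(aq)
Let s be the solubility of Ca(OH)₂ here. The common ion gives [Ca²⁺] ≈ 0.29 M, and [OH⁻] = 2s.
Ksp = [Ca²⁺][OH⁻]^2 = (0.29)(2s)^2
(2s)^2 = 8.3×10⁻⁶ / (0.29) = 2.9×10⁻⁵
s = 2.7×10⁻³ M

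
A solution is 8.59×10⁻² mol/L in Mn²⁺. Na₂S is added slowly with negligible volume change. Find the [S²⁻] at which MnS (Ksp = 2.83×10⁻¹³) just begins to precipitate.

3.29×10⁻¹² M

The threshold for precipitation is Q = Ksp.
MnS(s) ⇌ Mn²⁺(aq) + S²⁻(aq)
Ksp = [Mn²⁺][S²⁻] = [S²⁻](8.59×10⁻²)
[S²⁻] = 2.83×10⁻¹³ / (8.59×10⁻²) = 3.29×10⁻¹²
[S²⁻] = 3.29×10⁻¹² mol/L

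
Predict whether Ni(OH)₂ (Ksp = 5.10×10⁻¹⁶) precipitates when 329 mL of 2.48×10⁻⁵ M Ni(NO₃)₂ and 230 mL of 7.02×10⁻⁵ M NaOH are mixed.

Total volume after mixing = 329 + 230 = 559 mL.
[Ni²⁺] = (2.48×10⁻⁵)(329)/559 = 1.46×10⁻⁵ M
[OH⁻] = (7.02×10⁻⁵)(230)/559 = 2.89×10⁻⁵ M
Q = [Ni²⁺][OH⁻]^2 = 1.22×10⁻¹⁴
Since Q (1.22×10⁻¹⁴) exceeds Ksp (5.10×10⁻¹⁶), Ni(OH)₂ will precipitate.

Yes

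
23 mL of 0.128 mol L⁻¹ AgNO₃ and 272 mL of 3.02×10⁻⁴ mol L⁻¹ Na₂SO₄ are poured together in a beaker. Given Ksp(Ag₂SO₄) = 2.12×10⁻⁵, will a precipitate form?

No

After mixing, V = 23 mL + 272 mL = 295 mL.
[Ag⁺] = (0.128)(23)/295 = 9.98×10⁻³ mol L⁻¹
[SO₄²⁻] = (3.02×10⁻⁴)(272)/295 = 2.78×10⁻⁴ mol L⁻¹
Q = [Ag⁺]^2[SO₄²⁻] = 2.77×10⁻⁸
Q < Ksp (2.77×10⁻⁸ vs 2.12×10⁻⁵); the solution remains unsaturated and no precipitate forms.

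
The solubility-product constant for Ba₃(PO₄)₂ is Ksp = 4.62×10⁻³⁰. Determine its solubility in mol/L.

5.32×10⁻⁷ M

Ba₃(PO₄)₂(s) ⇌ 3 Ba²⁺(aq) + 2 PO₄³⁻(aq)
Call the molar solubility s, so that [Ba²⁺] = 3s and [PO₄³⁻] = 2s.
Ksp = [Ba²⁺]^3[PO₄³⁻]^2 = (3s)^3 · (2s)^2 = 108s^5
108s^5 = 4.62×10⁻³⁰  ⇒  s^5 = 4.28×10⁻³²
s = 5.32×10⁻⁷ mol/L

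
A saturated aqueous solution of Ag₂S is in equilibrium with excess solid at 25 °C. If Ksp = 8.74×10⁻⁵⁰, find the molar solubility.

Ag₂S(s) ⇌ 2 Ag⁺(aq) + S²⁻(aq)
Let s be the molar solubility. Then [Ag⁺] = 2s and [S²⁻] = s.
Ksp = [Ag⁺]^2[S²⁻] = (2s)^2 · s = 4s^3
4s^3 = 8.74×10⁻⁵⁰  ⇒  s^3 = 2.19×10⁻⁵⁰
Taking the 3rd root, s = 2.80×10⁻¹⁷ mol L⁻¹.

2.80×10⁻¹⁷ M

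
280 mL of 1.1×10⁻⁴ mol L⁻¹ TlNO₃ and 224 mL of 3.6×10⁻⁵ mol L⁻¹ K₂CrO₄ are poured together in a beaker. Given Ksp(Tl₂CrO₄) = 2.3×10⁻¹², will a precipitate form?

No

After mixing, V = 280 mL + 224 mL = 504 mL.
[Tl⁺] = (1.1×10⁻⁴)(280)/504 = 6.1×10⁻⁵ mol L⁻¹
[CrO₄²⁻] = (3.6×10⁻⁵)(224)/504 = 1.6×10⁻⁵ mol L⁻¹
Q = [Tl⁺]^2[CrO₄²⁻] = 6.0×10⁻¹⁴
Q < Ksp (6.0×10⁻¹⁴ vs 2.3×10⁻¹²); the solution remains unsaturated and no precipitate forms.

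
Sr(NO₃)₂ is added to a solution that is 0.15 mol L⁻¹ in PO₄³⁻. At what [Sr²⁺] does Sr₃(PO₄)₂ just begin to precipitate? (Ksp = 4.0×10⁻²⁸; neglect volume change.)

Precipitation begins when Q = Ksp.
Sr₃(PO₄)₂(s) ⇌ 3 Sr²⁺(aq) + 2 PO₄³⁻(aq)
Ksp = [Sr²⁺]^3[PO₄³⁻]^2 = [Sr²⁺]^3(0.15)^2
[Sr²⁺]^3 = 4.0×10⁻²⁸ / (0.15)^2 = 1.8×10⁻²⁶
[Sr²⁺] = 2.6×10⁻⁹ mol L⁻¹

2.6×10⁻⁹ M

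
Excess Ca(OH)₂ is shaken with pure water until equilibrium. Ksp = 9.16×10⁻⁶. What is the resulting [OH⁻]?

Ca(OH)₂(s) ⇌ Ca²⁺(aq) + 2 OH⁻(aq)
For each mole of Ca(OH)₂ that dissolves per liter, [Ca²⁺] = s and [OH⁻] = 2s; let s denote this solubility.
Ksp = [Ca²⁺][OH⁻]^2 = s · (2s)^2 = 4s^3 = 9.16×10⁻⁶
s = 1.32×10⁻² mol L⁻¹
[OH⁻] = 2s = 2.64×10⁻² mol L⁻¹

2.64×10⁻² M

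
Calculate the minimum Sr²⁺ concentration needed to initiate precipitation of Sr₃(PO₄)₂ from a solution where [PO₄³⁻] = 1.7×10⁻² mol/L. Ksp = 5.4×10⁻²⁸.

Precipitation of each salt begins when its ion product equals Ksp.
Sr₃(PO₄)₂(s) ⇌ 3 Sr²⁺(aq) + 2 PO₄³⁻(aq)
Ksp = [Sr²⁺]^3[PO₄³⁻]^2 = [Sr²⁺]^3(1.7×10⁻²)^2
[Sr²⁺]^3 = 5.4×10⁻²⁸ / (1.7×10⁻²)^2 = 1.9×10⁻²⁴
[Sr²⁺] = 1.2×10⁻⁸ mol/L

1.2×10⁻⁸ M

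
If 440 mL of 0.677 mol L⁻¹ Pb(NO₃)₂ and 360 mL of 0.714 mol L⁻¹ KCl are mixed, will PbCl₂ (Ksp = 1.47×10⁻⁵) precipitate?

Total volume after mixing = 440 + 360 = 800 mL.
[Pb²⁺] = (0.677)(440)/800 = 0.372 mol L⁻¹
[Cl⁻] = (0.714)(360)/800 = 0.321 mol L⁻¹
Q = [Pb²⁺][Cl⁻]^2 = 3.84×10⁻²
Since Q (3.84×10⁻²) exceeds Ksp (1.47×10⁻⁵), PbCl₂ will precipitate.

Yes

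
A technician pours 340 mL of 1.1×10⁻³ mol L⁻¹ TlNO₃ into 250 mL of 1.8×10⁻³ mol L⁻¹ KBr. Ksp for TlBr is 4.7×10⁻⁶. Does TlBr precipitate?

After mixing, V = 340 mL + 250 mL = 590 mL.
[Tl⁺] = (1.1×10⁻³)(340)/590 = 6.3×10⁻⁴ mol L⁻¹
[Br⁻] = (1.8×10⁻³)(250)/590 = 7.6×10⁻⁴ mol L⁻¹
Q = [Tl⁺][Br⁻] = 4.8×10⁻⁷
Since Q (4.8×10⁻⁷) is less than Ksp (4.7×10⁻⁶), no TlBr precipitates.

No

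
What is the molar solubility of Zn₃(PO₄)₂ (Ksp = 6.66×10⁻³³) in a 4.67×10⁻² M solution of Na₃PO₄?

4.84×10⁻¹¹ M

Zn₃(PO₄)₂(s) ⇌ 3 Zn²⁺(aq) + 2 PO₄³⁻(aq)
The solution already contains PO₄³⁻ at 4.67×10⁻² M. Let s be the molar solubility of Zn₃(PO₄)₂.
[PO₄³⁻] ≈ 4.67×10⁻² M (common ion dominates); [Zn²⁺] = 3s.
Ksp = [Zn²⁺]^3[PO₄³⁻]^2 = (3s)^3(4.67×10⁻²)^2
(3s)^3 = 6.66×10⁻³³ / (4.67×10⁻²)^2 = 3.05×10⁻³⁰
s = 4.84×10⁻¹¹ M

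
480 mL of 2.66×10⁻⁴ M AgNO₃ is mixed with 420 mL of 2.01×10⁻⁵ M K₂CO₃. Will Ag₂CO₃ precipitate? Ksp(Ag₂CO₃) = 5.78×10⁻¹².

No

The combined volume is 900 mL.
[Ag⁺] = (2.66×10⁻⁴)(480)/900 = 1.42×10⁻⁴ M
[CO₃²⁻] = (2.01×10⁻⁵)(420)/900 = 9.38×10⁻⁶ M
Q = [Ag⁺]^2[CO₃²⁻] = 1.89×10⁻¹³
Q < Ksp (1.89×10⁻¹³ vs 5.78×10⁻¹²); the solution remains unsaturated and no precipitate forms.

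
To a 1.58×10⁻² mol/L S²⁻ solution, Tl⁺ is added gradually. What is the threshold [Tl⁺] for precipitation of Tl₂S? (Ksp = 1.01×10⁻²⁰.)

8.00×10⁻¹⁰ M

Precipitation of each salt begins when its ion product equals Ksp.
Tl₂S(s) ⇌ 2 Tl⁺(aq) + S²⁻(aq)
Ksp = [Tl⁺]^2[S²⁻] = [Tl⁺]^2(1.58×10⁻²)
[Tl⁺]^2 = 1.01×10⁻²⁰ / (1.58×10⁻²) = 6.39×10⁻¹⁹
[Tl⁺] = 8.00×10⁻¹⁰ mol/L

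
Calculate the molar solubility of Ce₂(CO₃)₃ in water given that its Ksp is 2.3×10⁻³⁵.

4.6×10⁻⁸ M

Ce₂(CO₃)₃(s) ⇌ 2 Ce³⁺(aq) + 3 CO₃²⁻(aq)
Let s be the molar solubility. Then [Ce³⁺] = 2s and [CO₃²⁻] = 3s.
Ksp = [Ce³⁺]^2[CO₃²⁻]^3 = (2s)^2 · (3s)^3 = 108s^5
108s^5 = 2.3×10⁻³⁵  ⇒  s^5 = 2.1×10⁻³⁷
s = 4.6×10⁻⁸ mol L⁻¹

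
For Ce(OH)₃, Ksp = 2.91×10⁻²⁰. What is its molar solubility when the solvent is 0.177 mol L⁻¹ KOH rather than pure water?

5.25×10⁻¹⁸ M

Ce(OH)₃(s) ⇌ Ce³⁺(aq) + 3 OH⁻(aq)
Let s be the solubility of Ce(OH)₃ here. The common ion gives [OH⁻] ≈ 0.177 mol L⁻¹, and [Ce³⁺] = s.
Ksp = [Ce³⁺][OH⁻]^3 = s(0.177)^3
s = 2.91×10⁻²⁰ / (0.177)^3 = 5.25×10⁻¹⁸
s = 5.25×10⁻¹⁸ mol L⁻¹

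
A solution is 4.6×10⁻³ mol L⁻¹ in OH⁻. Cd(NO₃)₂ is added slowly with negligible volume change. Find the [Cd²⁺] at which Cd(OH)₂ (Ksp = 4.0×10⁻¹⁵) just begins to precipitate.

Each salt precipitates once Q = Ksp for that salt.
Cd(OH)₂(s) ⇌ Cd²⁺(aq) + 2 OH⁻(aq)
Ksp = [Cd²⁺][OH⁻]^2 = [Cd²⁺](4.6×10⁻³)^2
[Cd²⁺] = 4.0×10⁻¹⁵ / (4.6×10⁻³)^2 = 1.9×10⁻¹⁰
[Cd²⁺] = 1.9×10⁻¹⁰ mol L⁻¹

1.9×10⁻¹⁰ M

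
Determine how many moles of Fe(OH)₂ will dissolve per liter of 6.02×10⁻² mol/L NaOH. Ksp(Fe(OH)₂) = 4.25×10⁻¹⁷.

Fe(OH)₂(s) ⇌ Fe²⁺(aq) + 2 OH⁻(aq)
The solution already contains OH⁻ at 6.02×10⁻² mol/L. Let s be the molar solubility of Fe(OH)₂.
[OH⁻] ≈ 6.02×10⁻² mol/L (common ion dominates); [Fe²⁺] = s.
Ksp = [Fe²⁺][OH⁻]^2 = s(6.02×10⁻²)^2
s = 4.25×10⁻¹⁷ / (6.02×10⁻²)^2 = 1.17×10⁻¹⁴
s = 1.17×10⁻¹⁴ mol/L

1.17×10⁻¹⁴ M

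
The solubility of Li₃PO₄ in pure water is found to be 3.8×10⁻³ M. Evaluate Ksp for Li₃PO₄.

Ksp = 5.6×10⁻⁹

Li₃PO₄(s) ⇌ 3 Li⁺(aq) + PO₄³⁻(aq)
Let s be the molar solubility. Then [Li⁺] = 3s and [PO₄³⁻] = s.
Ksp = [Li⁺]^3[PO₄³⁻] = (3s)^3 · s = 27s^4
Ksp = 27 × (3.8×10⁻³)^4 = 5.6×10⁻⁹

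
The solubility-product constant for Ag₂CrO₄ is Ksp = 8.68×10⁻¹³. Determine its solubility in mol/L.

6.01×10⁻⁵ M

Ag₂CrO₄(s) ⇌ 2 Ag⁺(aq) + CrO₄²⁻(aq)
Let s be the molar solubility. Then [Ag⁺] = 2s and [CrO₄²⁻] = s.
Ksp = [Ag⁺]^2[CrO₄²⁻] = (2s)^2 · s = 4s^3
4s^3 = 8.68×10⁻¹³  ⇒  s^3 = 2.17×10⁻¹³
s = 6.01×10⁻⁵ M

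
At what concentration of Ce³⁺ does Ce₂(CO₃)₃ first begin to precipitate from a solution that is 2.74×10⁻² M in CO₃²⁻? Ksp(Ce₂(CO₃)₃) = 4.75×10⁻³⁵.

A salt starts to precipitate once the ion product Q reaches its Ksp.
Ce₂(CO₃)₃(s) ⇌ 2 Ce³⁺(aq) + 3 CO₃²⁻(aq)
Ksp = [Ce³⁺]^2[CO₃²⁻]^3 = [Ce³⁺]^2(2.74×10⁻²)^3
[Ce³⁺]^2 = 4.75×10⁻³⁵ / (2.74×10⁻²)^3 = 2.31×10⁻³⁰
[Ce³⁺] = 1.52×10⁻¹⁵ M

1.52×10⁻¹⁵ M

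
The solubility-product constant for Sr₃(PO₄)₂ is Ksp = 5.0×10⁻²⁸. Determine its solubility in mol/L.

1.4×10⁻⁶ M

Sr₃(PO₄)₂(s) ⇌ 3 Sr²⁺(aq) + 2 PO₄³⁻(aq)
Call the molar solubility s, so that [Sr²⁺] = 3s and [PO₄³⁻] = 2s.
Ksp = [Sr²⁺]^3[PO₄³⁻]^2 = (3s)^3 · (2s)^2 = 108s^5
108s^5 = 5.0×10⁻²⁸  ⇒  s^5 = 4.6×10⁻³⁰
s = 1.4×10⁻⁶ mol L⁻¹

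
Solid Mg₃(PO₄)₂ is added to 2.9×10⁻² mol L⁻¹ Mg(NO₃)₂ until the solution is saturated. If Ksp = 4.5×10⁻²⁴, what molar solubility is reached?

Mg₃(PO₄)₂(s) ⇌ 3 Mg²⁺(aq) + 2 PO₄³⁻(aq)
With Mg²⁺ already at 2.9×10⁻² mol L⁻¹ and s small, take [Mg²⁺] ≈ 2.9×10⁻² mol L⁻¹ and [PO₄³⁻] = 2s.
Ksp = [Mg²⁺]^3[PO₄³⁻]^2 = (2.9×10⁻²)^3(2s)^2
(2s)^2 = 4.5×10⁻²⁴ / (2.9×10⁻²)^3 = 1.8×10⁻¹⁹
s = 2.1×10⁻¹⁰ mol L⁻¹

2.1×10⁻¹⁰ M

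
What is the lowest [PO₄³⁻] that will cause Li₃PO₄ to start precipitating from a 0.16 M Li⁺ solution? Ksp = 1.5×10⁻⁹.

Precipitation of each salt begins when its ion product equals Ksp.
Li₃PO₄(s) ⇌ 3 Li⁺(aq) + PO₄³⁻(aq)
Ksp = [Li⁺]^3[PO₄³⁻] = [PO₄³⁻](0.16)^3
[PO₄³⁻] = 1.5×10⁻⁹ / (0.16)^3 = 3.7×10⁻⁷
[PO₄³⁻] = 3.7×10⁻⁷ M

3.7×10⁻⁷ M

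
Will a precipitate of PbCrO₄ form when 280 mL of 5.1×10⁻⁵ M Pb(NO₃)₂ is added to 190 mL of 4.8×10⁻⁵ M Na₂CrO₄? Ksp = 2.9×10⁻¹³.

The combined volume is 470 mL.
[Pb²⁺] = (5.1×10⁻⁵)(280)/470 = 3.0×10⁻⁵ M
[CrO₄²⁻] = (4.8×10⁻⁵)(190)/470 = 1.9×10⁻⁵ M
Q = [Pb²⁺][CrO₄²⁻] = 5.9×10⁻¹⁰
Q = 5.9×10⁻¹⁰ > Ksp = 2.9×10⁻¹³, so the solution is supersaturated and PbCrO₄ precipitates.

Yes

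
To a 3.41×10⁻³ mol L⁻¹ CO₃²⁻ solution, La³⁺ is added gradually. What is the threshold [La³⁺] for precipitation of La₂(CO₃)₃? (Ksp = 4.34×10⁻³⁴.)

1.05×10⁻¹³ M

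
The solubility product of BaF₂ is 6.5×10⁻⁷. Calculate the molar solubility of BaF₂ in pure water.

5.5×10⁻³ M

BaF₂(s) ⇌ Ba²⁺(aq) + 2 F⁻(aq)
Let s be the molar solubility. Then [Ba²⁺] = s and [F⁻] = 2s.
Ksp = [Ba²⁺][F⁻]^2 = s · (2s)^2 = 4s^3
4s^3 = 6.5×10⁻⁷  ⇒  s^3 = 1.6×10⁻⁷
s = 5.5×10⁻³ M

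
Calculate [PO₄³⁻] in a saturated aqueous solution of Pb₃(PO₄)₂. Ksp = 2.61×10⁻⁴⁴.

Pb₃(PO₄)₂(s) ⇌ 3 Pb²⁺(aq) + 2 PO₄³⁻(aq)
If s mol/L of Pb₃(PO₄)₂ dissolves, [Pb²⁺] = 3s and [PO₄³⁻] = 2s.
Ksp = [Pb²⁺]^3[PO₄³⁻]^2 = (3s)^3 · (2s)^2 = 108s^5 = 2.61×10⁻⁴⁴
s = 7.53×10⁻¹⁰ M
[PO₄³⁻] = 2s = 1.51×10⁻⁹ M

1.51×10⁻⁹ M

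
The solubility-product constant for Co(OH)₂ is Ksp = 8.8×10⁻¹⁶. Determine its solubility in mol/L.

Co(OH)₂(s) ⇌ Co²⁺(aq) + 2 OH⁻(aq)
Let s be the molar solubility. Then [Co²⁺] = s and [OH⁻] = 2s.
Ksp = [Co²⁺][OH⁻]^2 = s · (2s)^2 = 4s^3
4s^3 = 8.8×10⁻¹⁶  ⇒  s^3 = 2.2×10⁻¹⁶
Taking the 3rd root, s = 6.0×10⁻⁶ mol/L.

6.0×10⁻⁶ M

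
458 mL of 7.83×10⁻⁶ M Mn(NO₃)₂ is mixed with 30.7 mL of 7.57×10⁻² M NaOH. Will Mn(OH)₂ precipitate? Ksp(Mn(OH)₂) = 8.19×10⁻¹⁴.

After mixing, V = 458 mL + 30.7 mL = 488.7 mL.
[Mn²⁺] = (7.83×10⁻⁶)(458)/488.7 = 7.34×10⁻⁶ M
[OH⁻] = (7.57×10⁻²)(30.7)/488.7 = 4.76×10⁻³ M
Q = [Mn²⁺][OH⁻]^2 = 1.66×10⁻¹⁰
Because Q > Ksp (1.66×10⁻¹⁰ vs 8.19×10⁻¹⁴), a precipitate of Mn(OH)₂ forms.

Yes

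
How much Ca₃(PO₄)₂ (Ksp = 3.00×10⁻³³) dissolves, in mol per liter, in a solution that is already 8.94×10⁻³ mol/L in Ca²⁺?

3.24×10⁻¹⁴ M

Ca₃(PO₄)₂(s) ⇌ 3 Ca²⁺(aq) + 2 PO₄³⁻(aq)
Ca²⁺ is already present at 8.94×10⁻³ mol/L. If s mol/L of Ca₃(PO₄)₂ dissolves, [PO₄³⁻] = 2s while [Ca²⁺] ≈ 8.94×10⁻³ mol/L.
Ksp = [Ca²⁺]^3[PO₄³⁻]^2 = (8.94×10⁻³)^3(2s)^2
(2s)^2 = 3.00×10⁻³³ / (8.94×10⁻³)^3 = 4.20×10⁻²⁷
s = 3.24×10⁻¹⁴ mol/L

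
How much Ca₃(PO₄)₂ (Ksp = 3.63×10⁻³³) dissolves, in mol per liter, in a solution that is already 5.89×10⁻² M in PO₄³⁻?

Ca₃(PO₄)₂(s) ⇌ 3 Ca²⁺(aq) + 2 PO₄³⁻(aq)
With PO₄³⁻ already at 5.89×10⁻² M and s small, take [PO₄³⁻] ≈ 5.89×10⁻² M and [Ca²⁺] = 3s.
Ksp = [Ca²⁺]^3[PO₄³⁻]^2 = (3s)^3(5.89×10⁻²)^2
(3s)^3 = 3.63×10⁻³³ / (5.89×10⁻²)^2 = 1.05×10⁻³⁰
s = 3.38×10⁻¹¹ M

3.38×10⁻¹¹ M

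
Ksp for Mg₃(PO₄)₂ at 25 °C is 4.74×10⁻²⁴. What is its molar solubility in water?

8.48×10⁻⁶ M

Mg₃(PO₄)₂(s) ⇌ 3 Mg²⁺(aq) + 2 PO₄³⁻(aq)
Let s be the molar solubility. Then [Mg²⁺] = 3s and [PO₄³⁻] = 2s.
Ksp = [Mg²⁺]^3[PO₄³⁻]^2 = (3s)^3 · (2s)^2 = 108s^5
108s^5 = 4.74×10⁻²⁴  ⇒  s^5 = 4.39×10⁻²⁶
s = (4.39×10⁻²⁶)^(1/5) = 8.48×10⁻⁶ mol/L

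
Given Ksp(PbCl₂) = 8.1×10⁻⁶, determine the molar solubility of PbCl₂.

1.3×10⁻² M

PbCl₂(s) ⇌ Pb²⁺(aq) + 2 Cl⁻(aq)
For each mole of PbCl₂ that dissolves per liter, [Pb²⁺] = s and [Cl⁻] = 2s; let s denote this solubility.
Ksp = [Pb²⁺][Cl⁻]^2 = s · (2s)^2 = 4s^3
4s^3 = 8.1×10⁻⁶  ⇒  s^3 = 2.0×10⁻⁶
s = (2.0×10⁻⁶)^(1/3) = 1.3×10⁻² mol/L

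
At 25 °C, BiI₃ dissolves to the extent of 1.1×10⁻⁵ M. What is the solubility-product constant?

BiI₃(s) ⇌ Bi³⁺(aq) + 3 I⁻(aq)
With molar solubility s: [Bi³⁺] = s, [I⁻] = 3s.
Ksp = [Bi³⁺][I⁻]^3 = s · (3s)^3 = 27s^4
Ksp = 27 × (1.1×10⁻⁵)^4 = 4.0×10⁻¹⁹

Ksp = 4.0×10⁻¹⁹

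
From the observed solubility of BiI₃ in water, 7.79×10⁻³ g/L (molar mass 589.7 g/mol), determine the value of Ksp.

Ksp = 8.22×10⁻¹⁹

Molar solubility s = (7.79×10⁻³ g/L) / (589.7 g/mol) = 1.3210×10⁻⁵ mol/L
BiI₃(s) ⇌ Bi³⁺(aq) + 3 I⁻(aq)
If s mol/L of BiI₃ dissolves, [Bi³⁺] = s and [I⁻] = 3s.
Ksp = [Bi³⁺][I⁻]^3 = s · (3s)^3 = 27s^4
Ksp = 27 × (1.3210×10⁻⁵)^4 = 8.22×10⁻¹⁹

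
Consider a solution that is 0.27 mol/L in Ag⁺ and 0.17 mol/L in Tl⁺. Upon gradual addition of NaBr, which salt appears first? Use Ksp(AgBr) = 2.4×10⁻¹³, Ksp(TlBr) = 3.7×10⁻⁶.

Precipitation of each salt begins when its ion product equals Ksp.
For AgBr: [Br⁻] = (Ksp/[Ag⁺]) = 8.9×10⁻¹³ mol/L
For TlBr: [Br⁻] = (Ksp/[Tl⁺]) = 2.2×10⁻⁵ mol/L
AgBr requires the lower [Br⁻], so it precipitates first.

AgBr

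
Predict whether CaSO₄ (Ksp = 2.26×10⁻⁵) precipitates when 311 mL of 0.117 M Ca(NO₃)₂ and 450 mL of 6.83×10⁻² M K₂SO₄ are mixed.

Yes

Total volume after mixing = 311 + 450 = 761 mL.
[Ca²⁺] = (0.117)(311)/761 = 4.78×10⁻² M
[SO₄²⁻] = (6.83×10⁻²)(450)/761 = 4.04×10⁻² M
Q = [Ca²⁺][SO₄²⁻] = 1.93×10⁻³
Since Q (1.93×10⁻³) exceeds Ksp (2.26×10⁻⁵), CaSO₄ will precipitate.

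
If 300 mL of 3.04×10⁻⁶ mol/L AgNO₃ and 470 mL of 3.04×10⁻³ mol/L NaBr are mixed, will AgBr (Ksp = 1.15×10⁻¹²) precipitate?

Yes

Total volume after mixing = 300 + 470 = 770 mL.
[Ag⁺] = (3.04×10⁻⁶)(300)/770 = 1.18×10⁻⁶ mol/L
[Br⁻] = (3.04×10⁻³)(470)/770 = 1.86×10⁻³ mol/L
Q = [Ag⁺][Br⁻] = 2.20×10⁻⁹
Since Q (2.20×10⁻⁹) exceeds Ksp (1.15×10⁻¹²), AgBr will precipitate.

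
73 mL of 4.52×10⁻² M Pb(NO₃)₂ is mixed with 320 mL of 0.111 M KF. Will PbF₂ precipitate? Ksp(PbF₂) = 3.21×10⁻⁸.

The combined volume is 393 mL.
[Pb²⁺] = (4.52×10⁻²)(73)/393 = 8.40×10⁻³ M
[F⁻] = (0.111)(320)/393 = 9.04×10⁻² M
Q = [Pb²⁺][F⁻]^2 = 6.86×10⁻⁵
Because Q > Ksp (6.86×10⁻⁵ vs 3.21×10⁻⁸), a precipitate of PbF₂ forms.

Yes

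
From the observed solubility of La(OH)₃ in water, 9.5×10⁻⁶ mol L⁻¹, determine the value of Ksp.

Ksp = 2.2×10⁻¹⁹

La(OH)₃(s) ⇌ La³⁺(aq) + 3 OH⁻(aq)
With molar solubility s: [La³⁺] = s, [OH⁻] = 3s.
Ksp = [La³⁺][OH⁻]^3 = s · (3s)^3 = 27s^4
Ksp = 27 × (9.5×10⁻⁶)^4 = 2.2×10⁻¹⁹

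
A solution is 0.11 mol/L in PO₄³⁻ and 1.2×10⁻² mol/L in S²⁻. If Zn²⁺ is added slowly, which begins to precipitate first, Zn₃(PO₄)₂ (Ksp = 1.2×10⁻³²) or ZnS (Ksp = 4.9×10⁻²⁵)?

Precipitation of each salt begins when its ion product equals Ksp.
For Zn₃(PO₄)₂: [Zn²⁺] = (Ksp/[PO₄³⁻]^2)^(1/3) = 1.0×10⁻¹⁰ mol/L
For ZnS: [Zn²⁺] = (Ksp/[S²⁻]) = 4.1×10⁻²³ mol/L
The smaller threshold [Zn²⁺] is reached first, so ZnS precipitates first.

ZnS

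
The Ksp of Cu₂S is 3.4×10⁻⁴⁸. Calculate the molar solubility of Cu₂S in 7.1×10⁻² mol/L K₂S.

Cu₂S(s) ⇌ 2 Cu⁺(aq) + S²⁻(aq)
The solution already contains S²⁻ at 7.1×10⁻² mol/L. Let s be the molar solubility of Cu₂S.
[S²⁻] ≈ 7.1×10⁻² mol/L (common ion dominates); [Cu⁺] = 2s.
Ksp = [Cu⁺]^2[S²⁻] = (2s)^2(7.1×10⁻²)
(2s)^2 = 3.4×10⁻⁴⁸ / (7.1×10⁻²) = 4.8×10⁻⁴⁷
s = 3.5×10⁻²⁴ mol/L

3.5×10⁻²⁴ M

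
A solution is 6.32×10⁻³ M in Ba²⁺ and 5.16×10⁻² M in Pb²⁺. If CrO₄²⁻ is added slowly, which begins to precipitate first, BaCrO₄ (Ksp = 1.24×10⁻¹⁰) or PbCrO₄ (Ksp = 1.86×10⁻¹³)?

Precipitation begins when Q = Ksp.
For BaCrO₄: [CrO₄²⁻] = (Ksp/[Ba²⁺]) = 1.96×10⁻⁸ M
For PbCrO₄: [CrO₄²⁻] = (Ksp/[Pb²⁺]) = 3.60×10⁻¹² M
Since PbCrO₄ needs less CrO₄²⁻ to reach saturation, it precipitates first.

PbCrO₄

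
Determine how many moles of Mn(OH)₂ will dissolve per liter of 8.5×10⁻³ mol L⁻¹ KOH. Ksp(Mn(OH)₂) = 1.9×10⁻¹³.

Mn(OH)₂(s) ⇌ Mn²⁺(aq) + 2 OH⁻(aq)
OH⁻ is already present at 8.5×10⁻³ mol L⁻¹. If s mol/L of Mn(OH)₂ dissolves, [Mn²⁺] = s while [OH⁻] ≈ 8.5×10⁻³ mol L⁻¹.
Ksp = [Mn²⁺][OH⁻]^2 = s(8.5×10⁻³)^2
s = 1.9×10⁻¹³ / (8.5×10⁻³)^2 = 2.6×10⁻⁹
s = 2.6×10⁻⁹ mol L⁻¹

2.6×10⁻⁹ M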